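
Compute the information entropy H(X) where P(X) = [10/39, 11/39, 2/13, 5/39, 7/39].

H(X) = -Σ p(x) log₂ p(x)
  -10/39 × log₂(10/39) = 0.5035
  -11/39 × log₂(11/39) = 0.5150
  -2/13 × log₂(2/13) = 0.4155
  -5/39 × log₂(5/39) = 0.3799
  -7/39 × log₂(7/39) = 0.4448
H(X) = 2.2586 bits


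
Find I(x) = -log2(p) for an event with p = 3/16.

Information content I(x) = -log₂(p(x))
I = -log₂(3/16) = -log₂(0.1875)
I = 2.4150 bits


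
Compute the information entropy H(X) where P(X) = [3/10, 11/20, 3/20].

H(X) = -Σ p(x) log₂ p(x)
  -3/10 × log₂(3/10) = 0.5211
  -11/20 × log₂(11/20) = 0.4744
  -3/20 × log₂(3/20) = 0.4105
H(X) = 1.4060 bits


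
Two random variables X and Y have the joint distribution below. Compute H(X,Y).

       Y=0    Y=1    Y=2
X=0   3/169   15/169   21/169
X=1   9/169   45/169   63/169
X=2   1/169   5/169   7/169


H(X,Y) = -Σ p(x,y) log₂ p(x,y)
  p(0,0)=3/169: -0.0178 × log₂(0.0178) = 0.1032
  p(0,1)=15/169: -0.0888 × log₂(0.0888) = 0.3101
  p(0,2)=21/169: -0.1243 × log₂(0.1243) = 0.3738
  p(1,0)=9/169: -0.0533 × log₂(0.0533) = 0.2253
  p(1,1)=45/169: -0.2663 × log₂(0.2663) = 0.5083
  p(1,2)=63/169: -0.3728 × log₂(0.3728) = 0.5307
  p(2,0)=1/169: -0.0059 × log₂(0.0059) = 0.0438
  p(2,1)=5/169: -0.0296 × log₂(0.0296) = 0.1503
  p(2,2)=7/169: -0.0414 × log₂(0.0414) = 0.1903
H(X,Y) = 2.4359 bits


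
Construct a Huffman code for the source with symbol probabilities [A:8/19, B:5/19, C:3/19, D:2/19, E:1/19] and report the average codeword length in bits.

Huffman tree construction:
Combine smallest probabilities repeatedly
Resulting codes:
  A: 0 (length 1)
  B: 10 (length 2)
  C: 110 (length 3)
  D: 1111 (length 4)
  E: 1110 (length 4)
Average length = Σ p(s) × length(s) = 2.0526 bits


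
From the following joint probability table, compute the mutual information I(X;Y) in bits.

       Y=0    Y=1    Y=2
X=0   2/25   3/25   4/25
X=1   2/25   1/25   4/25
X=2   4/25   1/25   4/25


H(X) = 1.5755, H(Y) = 1.4987, H(X,Y) = 3.0137
I(X;Y) = H(X) + H(Y) - H(X,Y) = 0.0605 bits


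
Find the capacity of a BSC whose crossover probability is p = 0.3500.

For BSC with error probability p:
C = 1 - H(p) where H(p) is binary entropy
H(0.3500) = -0.3500 × log₂(0.3500) - 0.6500 × log₂(0.6500)
H(p) = 0.9341
C = 1 - 0.9341 = 0.0659 bits/use


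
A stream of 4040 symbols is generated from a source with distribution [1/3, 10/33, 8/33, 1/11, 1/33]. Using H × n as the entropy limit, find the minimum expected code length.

Entropy H = 2.0132 bits/symbol
Minimum bits = H × n = 2.0132 × 4040
= 8133.51 bits


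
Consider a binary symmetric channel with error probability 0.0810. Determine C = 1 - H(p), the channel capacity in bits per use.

For BSC with error probability p:
C = 1 - H(p) where H(p) is binary entropy
H(0.0810) = -0.0810 × log₂(0.0810) - 0.9190 × log₂(0.9190)
H(p) = 0.4057
C = 1 - 0.4057 = 0.5943 bits/use


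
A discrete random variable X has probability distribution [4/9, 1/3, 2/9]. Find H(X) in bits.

H(X) = -Σ p(x) log₂ p(x)
  -4/9 × log₂(4/9) = 0.5200
  -1/3 × log₂(1/3) = 0.5283
  -2/9 × log₂(2/9) = 0.4822
H(X) = 1.5305 bits


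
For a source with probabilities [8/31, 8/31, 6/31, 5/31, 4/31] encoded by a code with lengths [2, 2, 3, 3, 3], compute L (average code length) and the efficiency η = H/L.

Average length L = Σ p_i × l_i = 2.4839 bits
Entropy H = 2.2729 bits
Efficiency η = H/L × 100% = 91.51%


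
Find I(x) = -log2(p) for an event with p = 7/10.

Information content I(x) = -log₂(p(x))
I = -log₂(7/10) = -log₂(0.7000)
I = 0.5146 bits


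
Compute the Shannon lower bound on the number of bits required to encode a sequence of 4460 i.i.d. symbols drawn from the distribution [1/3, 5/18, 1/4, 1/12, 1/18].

Entropy H = 2.0721 bits/symbol
Minimum bits = H × n = 2.0721 × 4460
= 9241.40 bits


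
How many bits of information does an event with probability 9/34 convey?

Information content I(x) = -log₂(p(x))
I = -log₂(9/34) = -log₂(0.2647)
I = 1.9175 bits


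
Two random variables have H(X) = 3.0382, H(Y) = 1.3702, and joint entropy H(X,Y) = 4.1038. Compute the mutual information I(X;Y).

I(X;Y) = H(X) + H(Y) - H(X,Y)
I(X;Y) = 3.0382 + 1.3702 - 4.1038 = 0.3046 bits


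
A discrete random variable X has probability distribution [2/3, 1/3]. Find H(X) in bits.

H(X) = -Σ p(x) log₂ p(x)
  -2/3 × log₂(2/3) = 0.3900
  -1/3 × log₂(1/3) = 0.5283
H(X) = 0.9183 bits


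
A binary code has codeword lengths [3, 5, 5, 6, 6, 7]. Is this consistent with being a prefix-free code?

Kraft inequality: Σ 2^(-l_i) ≤ 1 for prefix-free code
Calculating: 2^(-3) + 2^(-5) + 2^(-5) + 2^(-6) + 2^(-6) + 2^(-7)
= 0.125 + 0.03125 + 0.03125 + 0.015625 + 0.015625 + 0.0078125
= 0.2266
Since 0.2266 ≤ 1, prefix-free code exists


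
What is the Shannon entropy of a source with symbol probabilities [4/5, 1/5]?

H(X) = -Σ p(x) log₂ p(x)
  -4/5 × log₂(4/5) = 0.2575
  -1/5 × log₂(1/5) = 0.4644
H(X) = 0.7219 bits


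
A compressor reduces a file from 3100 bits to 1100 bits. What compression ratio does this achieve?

Compression ratio = Original / Compressed
= 3100 / 1100 = 2.82:1


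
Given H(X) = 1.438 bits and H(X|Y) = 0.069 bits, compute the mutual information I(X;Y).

I(X;Y) = H(X) - H(X|Y)
I(X;Y) = 1.438 - 0.069 = 1.369 bits


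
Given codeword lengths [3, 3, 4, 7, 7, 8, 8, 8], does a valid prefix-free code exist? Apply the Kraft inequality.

Kraft inequality: Σ 2^(-l_i) ≤ 1 for prefix-free code
Calculating: 2^(-3) + 2^(-3) + 2^(-4) + 2^(-7) + 2^(-7) + 2^(-8) + 2^(-8) + 2^(-8)
= 0.125 + 0.125 + 0.0625 + 0.0078125 + 0.0078125 + 0.00390625 + 0.00390625 + 0.00390625
= 0.3398
Since 0.3398 ≤ 1, prefix-free code exists


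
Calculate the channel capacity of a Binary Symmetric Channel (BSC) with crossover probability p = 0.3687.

For BSC with error probability p:
C = 1 - H(p) where H(p) is binary entropy
H(0.3687) = -0.3687 × log₂(0.3687) - 0.6313 × log₂(0.6313)
H(p) = 0.9497
C = 1 - 0.9497 = 0.0503 bits/use


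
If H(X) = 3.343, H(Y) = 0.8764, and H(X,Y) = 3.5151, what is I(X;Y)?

I(X;Y) = H(X) + H(Y) - H(X,Y)
I(X;Y) = 3.343 + 0.8764 - 3.5151 = 0.7043 bits


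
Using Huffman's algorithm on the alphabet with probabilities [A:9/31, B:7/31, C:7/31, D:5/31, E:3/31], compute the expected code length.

Huffman tree construction:
Combine smallest probabilities repeatedly
Resulting codes:
  A: 11 (length 2)
  B: 00 (length 2)
  C: 01 (length 2)
  D: 101 (length 3)
  E: 100 (length 3)
Average length = Σ p(s) × length(s) = 2.2581 bits


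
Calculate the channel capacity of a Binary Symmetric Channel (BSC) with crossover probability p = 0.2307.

For BSC with error probability p:
C = 1 - H(p) where H(p) is binary entropy
H(0.2307) = -0.2307 × log₂(0.2307) - 0.7693 × log₂(0.7693)
H(p) = 0.7792
C = 1 - 0.7792 = 0.2208 bits/use


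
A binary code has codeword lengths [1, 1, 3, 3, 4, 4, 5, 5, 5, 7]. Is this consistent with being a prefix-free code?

Kraft inequality: Σ 2^(-l_i) ≤ 1 for prefix-free code
Calculating: 2^(-1) + 2^(-1) + 2^(-3) + 2^(-3) + 2^(-4) + 2^(-4) + 2^(-5) + 2^(-5) + 2^(-5) + 2^(-7)
= 0.5 + 0.5 + 0.125 + 0.125 + 0.0625 + 0.0625 + 0.03125 + 0.03125 + 0.03125 + 0.0078125
= 1.4766
Since 1.4766 > 1, prefix-free code does not exist


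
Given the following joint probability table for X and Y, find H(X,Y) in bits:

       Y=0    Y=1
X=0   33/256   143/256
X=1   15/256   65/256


H(X,Y) = -Σ p(x,y) log₂ p(x,y)
  p(0,0)=33/256: -0.1289 × log₂(0.1289) = 0.3810
  p(0,1)=143/256: -0.5586 × log₂(0.5586) = 0.4693
  p(1,0)=15/256: -0.0586 × log₂(0.0586) = 0.2398
  p(1,1)=65/256: -0.2539 × log₂(0.2539) = 0.5021
H(X,Y) = 1.5923 bits


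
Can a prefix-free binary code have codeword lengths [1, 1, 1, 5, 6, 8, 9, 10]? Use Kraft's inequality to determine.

Kraft inequality: Σ 2^(-l_i) ≤ 1 for prefix-free code
Calculating: 2^(-1) + 2^(-1) + 2^(-1) + 2^(-5) + 2^(-6) + 2^(-8) + 2^(-9) + 2^(-10)
= 0.5 + 0.5 + 0.5 + 0.03125 + 0.015625 + 0.00390625 + 0.001953125 + 0.0009765625
= 1.5537
Since 1.5537 > 1, prefix-free code does not exist


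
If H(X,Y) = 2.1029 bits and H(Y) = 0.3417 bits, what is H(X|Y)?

Chain rule: H(X,Y) = H(X|Y) + H(Y)
H(X|Y) = H(X,Y) - H(Y) = 2.1029 - 0.3417 = 1.7612 bits


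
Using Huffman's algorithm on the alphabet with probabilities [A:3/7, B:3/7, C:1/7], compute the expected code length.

Huffman tree construction:
Combine smallest probabilities repeatedly
Resulting codes:
  A: 11 (length 2)
  B: 0 (length 1)
  C: 10 (length 2)
Average length = Σ p(s) × length(s) = 1.5714 bits


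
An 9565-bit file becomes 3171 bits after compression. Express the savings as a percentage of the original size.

Space savings = (1 - Compressed/Original) × 100%
= (1 - 3171/9565) × 100%
= 66.85%


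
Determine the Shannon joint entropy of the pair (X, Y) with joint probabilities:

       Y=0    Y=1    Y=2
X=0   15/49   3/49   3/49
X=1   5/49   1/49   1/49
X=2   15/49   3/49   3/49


H(X,Y) = -Σ p(x,y) log₂ p(x,y)
  p(0,0)=15/49: -0.3061 × log₂(0.3061) = 0.5228
  p(0,1)=3/49: -0.0612 × log₂(0.0612) = 0.2467
  p(0,2)=3/49: -0.0612 × log₂(0.0612) = 0.2467
  p(1,0)=5/49: -0.1020 × log₂(0.1020) = 0.3360
  p(1,1)=1/49: -0.0204 × log₂(0.0204) = 0.1146
  p(1,2)=1/49: -0.0204 × log₂(0.0204) = 0.1146
  p(2,0)=15/49: -0.3061 × log₂(0.3061) = 0.5228
  p(2,1)=3/49: -0.0612 × log₂(0.0612) = 0.2467
  p(2,2)=3/49: -0.0612 × log₂(0.0612) = 0.2467
H(X,Y) = 2.5977 bits


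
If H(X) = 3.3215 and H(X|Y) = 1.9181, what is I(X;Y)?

I(X;Y) = H(X) - H(X|Y)
I(X;Y) = 3.3215 - 1.9181 = 1.4034 bits


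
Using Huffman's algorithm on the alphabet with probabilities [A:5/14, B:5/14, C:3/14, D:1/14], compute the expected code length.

Huffman tree construction:
Combine smallest probabilities repeatedly
Resulting codes:
  A: 11 (length 2)
  B: 0 (length 1)
  C: 101 (length 3)
  D: 100 (length 3)
Average length = Σ p(s) × length(s) = 1.9286 bits


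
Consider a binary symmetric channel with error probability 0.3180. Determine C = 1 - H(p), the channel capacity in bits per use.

For BSC with error probability p:
C = 1 - H(p) where H(p) is binary entropy
H(0.3180) = -0.3180 × log₂(0.3180) - 0.6820 × log₂(0.6820)
H(p) = 0.9022
C = 1 - 0.9022 = 0.0978 bits/use


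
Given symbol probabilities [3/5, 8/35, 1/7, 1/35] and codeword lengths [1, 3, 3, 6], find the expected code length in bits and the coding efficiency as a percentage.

Average length L = Σ p_i × l_i = 1.8857 bits
Entropy H = 1.4765 bits
Efficiency η = H/L × 100% = 78.30%


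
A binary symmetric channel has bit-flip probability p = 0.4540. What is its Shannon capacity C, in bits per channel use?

For BSC with error probability p:
C = 1 - H(p) where H(p) is binary entropy
H(0.4540) = -0.4540 × log₂(0.4540) - 0.5460 × log₂(0.5460)
H(p) = 0.9939
C = 1 - 0.9939 = 0.0061 bits/use


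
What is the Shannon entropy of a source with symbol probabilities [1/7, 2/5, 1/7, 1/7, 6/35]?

H(X) = -Σ p(x) log₂ p(x)
  -1/7 × log₂(1/7) = 0.4011
  -2/5 × log₂(2/5) = 0.5288
  -1/7 × log₂(1/7) = 0.4011
  -1/7 × log₂(1/7) = 0.4011
  -6/35 × log₂(6/35) = 0.4362
H(X) = 2.1681 bits


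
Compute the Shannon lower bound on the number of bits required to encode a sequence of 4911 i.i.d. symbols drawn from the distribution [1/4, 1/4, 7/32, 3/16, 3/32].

Entropy H = 2.2526 bits/symbol
Minimum bits = H × n = 2.2526 × 4911
= 11062.62 bits


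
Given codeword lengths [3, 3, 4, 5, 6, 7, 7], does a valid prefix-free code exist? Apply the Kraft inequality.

Kraft inequality: Σ 2^(-l_i) ≤ 1 for prefix-free code
Calculating: 2^(-3) + 2^(-3) + 2^(-4) + 2^(-5) + 2^(-6) + 2^(-7) + 2^(-7)
= 0.125 + 0.125 + 0.0625 + 0.03125 + 0.015625 + 0.0078125 + 0.0078125
= 0.3750
Since 0.3750 ≤ 1, prefix-free code exists


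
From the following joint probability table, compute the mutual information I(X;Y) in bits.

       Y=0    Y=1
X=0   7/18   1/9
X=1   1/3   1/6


H(X) = 1.0000, H(Y) = 0.8524, H(X,Y) = 1.8413
I(X;Y) = H(X) + H(Y) - H(X,Y) = 0.0112 bits


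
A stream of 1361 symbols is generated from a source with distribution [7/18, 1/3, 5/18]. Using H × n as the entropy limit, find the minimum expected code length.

Entropy H = 1.5715 bits/symbol
Minimum bits = H × n = 1.5715 × 1361
= 2138.87 bits


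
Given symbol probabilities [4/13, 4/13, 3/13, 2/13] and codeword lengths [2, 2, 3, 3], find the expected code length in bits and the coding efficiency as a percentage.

Average length L = Σ p_i × l_i = 2.3846 bits
Entropy H = 1.9501 bits
Efficiency η = H/L × 100% = 81.78%


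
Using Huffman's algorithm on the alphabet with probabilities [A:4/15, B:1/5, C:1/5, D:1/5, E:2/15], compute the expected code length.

Huffman tree construction:
Combine smallest probabilities repeatedly
Resulting codes:
  A: 10 (length 2)
  B: 111 (length 3)
  C: 00 (length 2)
  D: 01 (length 2)
  E: 110 (length 3)
Average length = Σ p(s) × length(s) = 2.3333 bits


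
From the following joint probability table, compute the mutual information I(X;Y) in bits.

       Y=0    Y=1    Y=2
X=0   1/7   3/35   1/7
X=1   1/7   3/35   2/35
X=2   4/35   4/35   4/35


H(X) = 1.5766, H(Y) = 1.5700, H(X,Y) = 3.1196
I(X;Y) = H(X) + H(Y) - H(X,Y) = 0.0269 bits


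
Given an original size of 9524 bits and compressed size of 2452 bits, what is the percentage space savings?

Space savings = (1 - Compressed/Original) × 100%
= (1 - 2452/9524) × 100%
= 74.25%


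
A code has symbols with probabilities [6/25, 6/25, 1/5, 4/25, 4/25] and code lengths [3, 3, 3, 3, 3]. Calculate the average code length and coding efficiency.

Average length L = Σ p_i × l_i = 3.0000 bits
Entropy H = 2.2987 bits
Efficiency η = H/L × 100% = 76.62%


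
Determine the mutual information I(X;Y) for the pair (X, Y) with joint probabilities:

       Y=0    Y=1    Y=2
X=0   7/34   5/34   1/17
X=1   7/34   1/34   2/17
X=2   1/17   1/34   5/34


H(X) = 1.5486, H(Y) = 1.5079, H(X,Y) = 2.8956
I(X;Y) = H(X) + H(Y) - H(X,Y) = 0.1608 bits


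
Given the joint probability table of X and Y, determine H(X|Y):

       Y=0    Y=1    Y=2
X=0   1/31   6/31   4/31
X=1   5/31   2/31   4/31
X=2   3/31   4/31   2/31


H(X|Y) = Σ_y p(y) H(X|Y=y)
  p(Y=0) = 9/31, H(X|Y=0) = 1.3516
  p(Y=1) = 12/31, H(X|Y=1) = 1.4591
  p(Y=2) = 10/31, H(X|Y=2) = 1.5219
H(X|Y) = 0.2903×1.3516 + 0.3871×1.4591 + 0.3226×1.5219 = 1.4482 bits


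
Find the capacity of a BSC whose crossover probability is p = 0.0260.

For BSC with error probability p:
C = 1 - H(p) where H(p) is binary entropy
H(0.0260) = -0.0260 × log₂(0.0260) - 0.9740 × log₂(0.9740)
H(p) = 0.1739
C = 1 - 0.1739 = 0.8261 bits/use


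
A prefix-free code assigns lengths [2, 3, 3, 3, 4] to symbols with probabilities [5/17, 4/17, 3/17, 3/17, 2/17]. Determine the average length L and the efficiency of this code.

Average length L = Σ p_i × l_i = 2.8235 bits
Entropy H = 2.2569 bits
Efficiency η = H/L × 100% = 79.93%


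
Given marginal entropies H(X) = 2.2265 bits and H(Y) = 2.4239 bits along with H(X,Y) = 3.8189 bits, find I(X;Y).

I(X;Y) = H(X) + H(Y) - H(X,Y)
I(X;Y) = 2.2265 + 2.4239 - 3.8189 = 0.8315 bits


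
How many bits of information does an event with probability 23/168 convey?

Information content I(x) = -log₂(p(x))
I = -log₂(23/168) = -log₂(0.1369)
I = 2.8688 bits


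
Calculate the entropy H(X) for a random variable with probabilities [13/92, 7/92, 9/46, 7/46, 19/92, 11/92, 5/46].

H(X) = -Σ p(x) log₂ p(x)
  -13/92 × log₂(13/92) = 0.3989
  -7/92 × log₂(7/92) = 0.2828
  -9/46 × log₂(9/46) = 0.4605
  -7/46 × log₂(7/46) = 0.4133
  -19/92 × log₂(19/92) = 0.4700
  -11/92 × log₂(11/92) = 0.3664
  -5/46 × log₂(5/46) = 0.3480
H(X) = 2.7398 bits


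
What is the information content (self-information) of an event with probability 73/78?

Information content I(x) = -log₂(p(x))
I = -log₂(73/78) = -log₂(0.9359)
I = 0.0956 bits


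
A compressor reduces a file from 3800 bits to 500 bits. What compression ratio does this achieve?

Compression ratio = Original / Compressed
= 3800 / 500 = 7.60:1


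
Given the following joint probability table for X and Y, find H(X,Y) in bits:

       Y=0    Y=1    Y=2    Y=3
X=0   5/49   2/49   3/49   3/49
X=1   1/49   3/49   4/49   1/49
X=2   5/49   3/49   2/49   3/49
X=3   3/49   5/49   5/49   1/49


H(X,Y) = -Σ p(x,y) log₂ p(x,y)
  p(0,0)=5/49: -0.1020 × log₂(0.1020) = 0.3360
  p(0,1)=2/49: -0.0408 × log₂(0.0408) = 0.1884
  p(0,2)=3/49: -0.0612 × log₂(0.0612) = 0.2467
  p(0,3)=3/49: -0.0612 × log₂(0.0612) = 0.2467
  p(1,0)=1/49: -0.0204 × log₂(0.0204) = 0.1146
  p(1,1)=3/49: -0.0612 × log₂(0.0612) = 0.2467
  p(1,2)=4/49: -0.0816 × log₂(0.0816) = 0.2951
  p(1,3)=1/49: -0.0204 × log₂(0.0204) = 0.1146
  p(2,0)=5/49: -0.1020 × log₂(0.1020) = 0.3360
  p(2,1)=3/49: -0.0612 × log₂(0.0612) = 0.2467
  p(2,2)=2/49: -0.0408 × log₂(0.0408) = 0.1884
  p(2,3)=3/49: -0.0612 × log₂(0.0612) = 0.2467
  p(3,0)=3/49: -0.0612 × log₂(0.0612) = 0.2467
  p(3,1)=5/49: -0.1020 × log₂(0.1020) = 0.3360
  p(3,2)=5/49: -0.1020 × log₂(0.1020) = 0.3360
  p(3,3)=1/49: -0.0204 × log₂(0.0204) = 0.1146
H(X,Y) = 3.8399 bits


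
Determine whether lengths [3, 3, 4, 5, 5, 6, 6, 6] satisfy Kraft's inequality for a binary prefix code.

Kraft inequality: Σ 2^(-l_i) ≤ 1 for prefix-free code
Calculating: 2^(-3) + 2^(-3) + 2^(-4) + 2^(-5) + 2^(-5) + 2^(-6) + 2^(-6) + 2^(-6)
= 0.125 + 0.125 + 0.0625 + 0.03125 + 0.03125 + 0.015625 + 0.015625 + 0.015625
= 0.4219
Since 0.4219 ≤ 1, prefix-free code exists


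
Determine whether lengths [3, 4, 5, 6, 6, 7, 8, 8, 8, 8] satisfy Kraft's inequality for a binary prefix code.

Kraft inequality: Σ 2^(-l_i) ≤ 1 for prefix-free code
Calculating: 2^(-3) + 2^(-4) + 2^(-5) + 2^(-6) + 2^(-6) + 2^(-7) + 2^(-8) + 2^(-8) + 2^(-8) + 2^(-8)
= 0.125 + 0.0625 + 0.03125 + 0.015625 + 0.015625 + 0.0078125 + 0.00390625 + 0.00390625 + 0.00390625 + 0.00390625
= 0.2734
Since 0.2734 ≤ 1, prefix-free code exists


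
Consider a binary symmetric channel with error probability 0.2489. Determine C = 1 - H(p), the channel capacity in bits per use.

For BSC with error probability p:
C = 1 - H(p) where H(p) is binary entropy
H(0.2489) = -0.2489 × log₂(0.2489) - 0.7511 × log₂(0.7511)
H(p) = 0.8095
C = 1 - 0.8095 = 0.1905 bits/use


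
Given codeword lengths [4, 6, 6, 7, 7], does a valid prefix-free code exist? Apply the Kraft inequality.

Kraft inequality: Σ 2^(-l_i) ≤ 1 for prefix-free code
Calculating: 2^(-4) + 2^(-6) + 2^(-6) + 2^(-7) + 2^(-7)
= 0.0625 + 0.015625 + 0.015625 + 0.0078125 + 0.0078125
= 0.1094
Since 0.1094 ≤ 1, prefix-free code exists


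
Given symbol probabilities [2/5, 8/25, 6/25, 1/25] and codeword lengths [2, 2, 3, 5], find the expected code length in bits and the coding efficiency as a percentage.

Average length L = Σ p_i × l_i = 2.3600 bits
Entropy H = 1.7347 bits
Efficiency η = H/L × 100% = 73.50%


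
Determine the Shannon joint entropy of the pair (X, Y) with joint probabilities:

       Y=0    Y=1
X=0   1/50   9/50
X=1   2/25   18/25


H(X,Y) = -Σ p(x,y) log₂ p(x,y)
  p(0,0)=1/50: -0.0200 × log₂(0.0200) = 0.1129
  p(0,1)=9/50: -0.1800 × log₂(0.1800) = 0.4453
  p(1,0)=2/25: -0.0800 × log₂(0.0800) = 0.2915
  p(1,1)=18/25: -0.7200 × log₂(0.7200) = 0.3412
H(X,Y) = 1.1909 bits


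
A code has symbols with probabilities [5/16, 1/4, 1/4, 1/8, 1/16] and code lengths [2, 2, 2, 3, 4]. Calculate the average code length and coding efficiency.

Average length L = Σ p_i × l_i = 2.2500 bits
Entropy H = 2.1494 bits
Efficiency η = H/L × 100% = 95.53%


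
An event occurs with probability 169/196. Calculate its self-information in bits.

Information content I(x) = -log₂(p(x))
I = -log₂(169/196) = -log₂(0.8622)
I = 0.2138 bits


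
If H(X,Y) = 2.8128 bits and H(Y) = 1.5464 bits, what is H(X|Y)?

Chain rule: H(X,Y) = H(X|Y) + H(Y)
H(X|Y) = H(X,Y) - H(Y) = 2.8128 - 1.5464 = 1.2664 bits


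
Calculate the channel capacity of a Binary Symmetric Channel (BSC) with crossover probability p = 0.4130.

For BSC with error probability p:
C = 1 - H(p) where H(p) is binary entropy
H(0.4130) = -0.4130 × log₂(0.4130) - 0.5870 × log₂(0.5870)
H(p) = 0.9780
C = 1 - 0.9780 = 0.0220 bits/use


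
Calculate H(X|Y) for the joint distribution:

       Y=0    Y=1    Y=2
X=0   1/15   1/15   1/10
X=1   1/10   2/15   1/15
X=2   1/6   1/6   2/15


H(X|Y) = Σ_y p(y) H(X|Y=y)
  p(Y=0) = 1/3, H(X|Y=0) = 1.4855
  p(Y=1) = 11/30, H(X|Y=1) = 1.4949
  p(Y=2) = 3/10, H(X|Y=2) = 1.5305
H(X|Y) = 0.3333×1.4855 + 0.3667×1.4949 + 0.3000×1.5305 = 1.5024 bits


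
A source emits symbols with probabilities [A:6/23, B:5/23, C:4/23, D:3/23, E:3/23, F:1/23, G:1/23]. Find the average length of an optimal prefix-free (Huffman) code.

Huffman tree construction:
Combine smallest probabilities repeatedly
Resulting codes:
  A: 10 (length 2)
  B: 00 (length 2)
  C: 111 (length 3)
  D: 011 (length 3)
  E: 110 (length 3)
  F: 0100 (length 4)
  G: 0101 (length 4)
Average length = Σ p(s) × length(s) = 2.6087 bits


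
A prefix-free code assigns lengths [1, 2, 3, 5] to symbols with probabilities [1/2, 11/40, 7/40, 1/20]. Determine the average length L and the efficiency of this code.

Average length L = Σ p_i × l_i = 1.8250 bits
Entropy H = 1.6683 bits
Efficiency η = H/L × 100% = 91.42%


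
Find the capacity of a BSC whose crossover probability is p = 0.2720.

For BSC with error probability p:
C = 1 - H(p) where H(p) is binary entropy
H(0.2720) = -0.2720 × log₂(0.2720) - 0.7280 × log₂(0.7280)
H(p) = 0.8443
C = 1 - 0.8443 = 0.1557 bits/use


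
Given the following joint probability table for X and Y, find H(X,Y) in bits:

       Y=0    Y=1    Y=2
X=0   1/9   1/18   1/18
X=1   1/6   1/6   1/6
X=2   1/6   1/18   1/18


H(X,Y) = -Σ p(x,y) log₂ p(x,y)
  p(0,0)=1/9: -0.1111 × log₂(0.1111) = 0.3522
  p(0,1)=1/18: -0.0556 × log₂(0.0556) = 0.2317
  p(0,2)=1/18: -0.0556 × log₂(0.0556) = 0.2317
  p(1,0)=1/6: -0.1667 × log₂(0.1667) = 0.4308
  p(1,1)=1/6: -0.1667 × log₂(0.1667) = 0.4308
  p(1,2)=1/6: -0.1667 × log₂(0.1667) = 0.4308
  p(2,0)=1/6: -0.1667 × log₂(0.1667) = 0.4308
  p(2,1)=1/18: -0.0556 × log₂(0.0556) = 0.2317
  p(2,2)=1/18: -0.0556 × log₂(0.0556) = 0.2317
H(X,Y) = 3.0022 bits


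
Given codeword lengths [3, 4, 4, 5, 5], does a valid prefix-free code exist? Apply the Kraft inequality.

Kraft inequality: Σ 2^(-l_i) ≤ 1 for prefix-free code
Calculating: 2^(-3) + 2^(-4) + 2^(-4) + 2^(-5) + 2^(-5)
= 0.125 + 0.0625 + 0.0625 + 0.03125 + 0.03125
= 0.3125
Since 0.3125 ≤ 1, prefix-free code exists


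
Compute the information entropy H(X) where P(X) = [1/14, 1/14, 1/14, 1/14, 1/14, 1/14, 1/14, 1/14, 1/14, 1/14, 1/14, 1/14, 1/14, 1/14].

H(X) = -Σ p(x) log₂ p(x)
  -1/14 × log₂(1/14) = 0.2720
  -1/14 × log₂(1/14) = 0.2720
  -1/14 × log₂(1/14) = 0.2720
  -1/14 × log₂(1/14) = 0.2720
  -1/14 × log₂(1/14) = 0.2720
  -1/14 × log₂(1/14) = 0.2720
  -1/14 × log₂(1/14) = 0.2720
  -1/14 × log₂(1/14) = 0.2720
  -1/14 × log₂(1/14) = 0.2720
  -1/14 × log₂(1/14) = 0.2720
  -1/14 × log₂(1/14) = 0.2720
  -1/14 × log₂(1/14) = 0.2720
  -1/14 × log₂(1/14) = 0.2720
  -1/14 × log₂(1/14) = 0.2720
H(X) = 3.8074 bits


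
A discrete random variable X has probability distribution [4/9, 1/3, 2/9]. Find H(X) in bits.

H(X) = -Σ p(x) log₂ p(x)
  -4/9 × log₂(4/9) = 0.5200
  -1/3 × log₂(1/3) = 0.5283
  -2/9 × log₂(2/9) = 0.4822
H(X) = 1.5305 bits


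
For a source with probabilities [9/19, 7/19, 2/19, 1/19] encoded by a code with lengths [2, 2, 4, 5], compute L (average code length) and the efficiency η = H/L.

Average length L = Σ p_i × l_i = 2.3684 bits
Entropy H = 1.6068 bits
Efficiency η = H/L × 100% = 67.84%


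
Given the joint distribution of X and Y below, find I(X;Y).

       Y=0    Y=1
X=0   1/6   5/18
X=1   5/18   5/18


H(X) = 0.9911, H(Y) = 0.9911, H(X,Y) = 1.9708
I(X;Y) = H(X) + H(Y) - H(X,Y) = 0.0113 bits


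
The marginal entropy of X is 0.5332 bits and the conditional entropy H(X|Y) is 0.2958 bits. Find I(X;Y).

I(X;Y) = H(X) - H(X|Y)
I(X;Y) = 0.5332 - 0.2958 = 0.2374 bits


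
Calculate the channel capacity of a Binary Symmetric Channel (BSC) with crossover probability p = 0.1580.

For BSC with error probability p:
C = 1 - H(p) where H(p) is binary entropy
H(0.1580) = -0.1580 × log₂(0.1580) - 0.8420 × log₂(0.8420)
H(p) = 0.6295
C = 1 - 0.6295 = 0.3705 bits/use


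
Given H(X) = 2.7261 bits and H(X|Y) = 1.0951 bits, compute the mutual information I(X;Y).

I(X;Y) = H(X) - H(X|Y)
I(X;Y) = 2.7261 - 1.0951 = 1.631 bits


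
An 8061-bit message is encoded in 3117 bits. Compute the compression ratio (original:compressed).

Compression ratio = Original / Compressed
= 8061 / 3117 = 2.59:1


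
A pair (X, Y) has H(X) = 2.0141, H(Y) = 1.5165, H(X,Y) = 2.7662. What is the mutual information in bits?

I(X;Y) = H(X) + H(Y) - H(X,Y)
I(X;Y) = 2.0141 + 1.5165 - 2.7662 = 0.7644 bits


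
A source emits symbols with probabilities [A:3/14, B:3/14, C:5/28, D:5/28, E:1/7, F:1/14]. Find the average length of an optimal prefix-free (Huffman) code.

Huffman tree construction:
Combine smallest probabilities repeatedly
Resulting codes:
  A: 00 (length 2)
  B: 01 (length 2)
  C: 110 (length 3)
  D: 111 (length 3)
  E: 101 (length 3)
  F: 100 (length 3)
Average length = Σ p(s) × length(s) = 2.5714 bits


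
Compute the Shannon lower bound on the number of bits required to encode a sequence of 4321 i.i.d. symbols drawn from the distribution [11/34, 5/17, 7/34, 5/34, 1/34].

Entropy H = 2.0718 bits/symbol
Minimum bits = H × n = 2.0718 × 4321
= 8952.04 bits


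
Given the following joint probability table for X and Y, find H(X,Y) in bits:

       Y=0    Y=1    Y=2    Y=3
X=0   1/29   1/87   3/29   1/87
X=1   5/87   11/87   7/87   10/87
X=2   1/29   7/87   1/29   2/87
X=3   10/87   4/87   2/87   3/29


H(X,Y) = -Σ p(x,y) log₂ p(x,y)
  p(0,0)=1/29: -0.0345 × log₂(0.0345) = 0.1675
  p(0,1)=1/87: -0.0115 × log₂(0.0115) = 0.0741
  p(0,2)=3/29: -0.1034 × log₂(0.1034) = 0.3386
  p(0,3)=1/87: -0.0115 × log₂(0.0115) = 0.0741
  p(1,0)=5/87: -0.0575 × log₂(0.0575) = 0.2368
  p(1,1)=11/87: -0.1264 × log₂(0.1264) = 0.3772
  p(1,2)=7/87: -0.0805 × log₂(0.0805) = 0.2925
  p(1,3)=10/87: -0.1149 × log₂(0.1149) = 0.3587
  p(2,0)=1/29: -0.0345 × log₂(0.0345) = 0.1675
  p(2,1)=7/87: -0.0805 × log₂(0.0805) = 0.2925
  p(2,2)=1/29: -0.0345 × log₂(0.0345) = 0.1675
  p(2,3)=2/87: -0.0230 × log₂(0.0230) = 0.1251
  p(3,0)=10/87: -0.1149 × log₂(0.1149) = 0.3587
  p(3,1)=4/87: -0.0460 × log₂(0.0460) = 0.2043
  p(3,2)=2/87: -0.0230 × log₂(0.0230) = 0.1251
  p(3,3)=3/29: -0.1034 × log₂(0.1034) = 0.3386
H(X,Y) = 3.6989 bits


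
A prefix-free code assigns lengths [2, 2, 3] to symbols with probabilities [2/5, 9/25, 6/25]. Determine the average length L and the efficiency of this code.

Average length L = Σ p_i × l_i = 2.2400 bits
Entropy H = 1.5535 bits
Efficiency η = H/L × 100% = 69.35%


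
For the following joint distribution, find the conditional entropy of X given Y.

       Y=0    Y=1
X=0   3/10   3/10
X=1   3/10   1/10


H(X|Y) = Σ_y p(y) H(X|Y=y)
  p(Y=0) = 3/5, H(X|Y=0) = 1.0000
  p(Y=1) = 2/5, H(X|Y=1) = 0.8113
H(X|Y) = 0.6000×1.0000 + 0.4000×0.8113 = 0.9245 bits


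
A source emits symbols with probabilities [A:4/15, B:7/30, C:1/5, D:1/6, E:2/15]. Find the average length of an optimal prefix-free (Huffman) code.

Huffman tree construction:
Combine smallest probabilities repeatedly
Resulting codes:
  A: 10 (length 2)
  B: 01 (length 2)
  C: 00 (length 2)
  D: 111 (length 3)
  E: 110 (length 3)
Average length = Σ p(s) × length(s) = 2.3000 bits


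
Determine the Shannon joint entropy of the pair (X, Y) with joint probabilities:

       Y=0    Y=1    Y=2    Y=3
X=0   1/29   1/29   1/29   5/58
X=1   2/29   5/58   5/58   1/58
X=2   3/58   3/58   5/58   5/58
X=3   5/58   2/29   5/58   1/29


H(X,Y) = -Σ p(x,y) log₂ p(x,y)
  p(0,0)=1/29: -0.0345 × log₂(0.0345) = 0.1675
  p(0,1)=1/29: -0.0345 × log₂(0.0345) = 0.1675
  p(0,2)=1/29: -0.0345 × log₂(0.0345) = 0.1675
  p(0,3)=5/58: -0.0862 × log₂(0.0862) = 0.3048
  p(1,0)=2/29: -0.0690 × log₂(0.0690) = 0.2661
  p(1,1)=5/58: -0.0862 × log₂(0.0862) = 0.3048
  p(1,2)=5/58: -0.0862 × log₂(0.0862) = 0.3048
  p(1,3)=1/58: -0.0172 × log₂(0.0172) = 0.1010
  p(2,0)=3/58: -0.0517 × log₂(0.0517) = 0.2210
  p(2,1)=3/58: -0.0517 × log₂(0.0517) = 0.2210
  p(2,2)=5/58: -0.0862 × log₂(0.0862) = 0.3048
  p(2,3)=5/58: -0.0862 × log₂(0.0862) = 0.3048
  p(3,0)=5/58: -0.0862 × log₂(0.0862) = 0.3048
  p(3,1)=2/29: -0.0690 × log₂(0.0690) = 0.2661
  p(3,2)=5/58: -0.0862 × log₂(0.0862) = 0.3048
  p(3,3)=1/29: -0.0345 × log₂(0.0345) = 0.1675
H(X,Y) = 3.8791 bits


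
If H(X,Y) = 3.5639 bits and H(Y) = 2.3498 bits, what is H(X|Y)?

Chain rule: H(X,Y) = H(X|Y) + H(Y)
H(X|Y) = H(X,Y) - H(Y) = 3.5639 - 2.3498 = 1.2141 bits


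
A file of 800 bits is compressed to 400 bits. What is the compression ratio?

Compression ratio = Original / Compressed
= 800 / 400 = 2.00:1


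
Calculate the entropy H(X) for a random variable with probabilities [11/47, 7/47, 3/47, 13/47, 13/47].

H(X) = -Σ p(x) log₂ p(x)
  -11/47 × log₂(11/47) = 0.4904
  -7/47 × log₂(7/47) = 0.4092
  -3/47 × log₂(3/47) = 0.2534
  -13/47 × log₂(13/47) = 0.5128
  -13/47 × log₂(13/47) = 0.5128
H(X) = 2.1786 bits


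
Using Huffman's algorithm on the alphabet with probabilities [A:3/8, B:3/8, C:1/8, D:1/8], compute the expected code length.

Huffman tree construction:
Combine smallest probabilities repeatedly
Resulting codes:
  A: 11 (length 2)
  B: 0 (length 1)
  C: 100 (length 3)
  D: 101 (length 3)
Average length = Σ p(s) × length(s) = 1.8750 bits


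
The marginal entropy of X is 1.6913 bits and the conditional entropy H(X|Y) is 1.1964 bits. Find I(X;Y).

I(X;Y) = H(X) - H(X|Y)
I(X;Y) = 1.6913 - 1.1964 = 0.4949 bits


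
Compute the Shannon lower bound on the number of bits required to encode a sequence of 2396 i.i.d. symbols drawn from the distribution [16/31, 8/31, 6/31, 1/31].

Entropy H = 1.6152 bits/symbol
Minimum bits = H × n = 1.6152 × 2396
= 3869.95 bits


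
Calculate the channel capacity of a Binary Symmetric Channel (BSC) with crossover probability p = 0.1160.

For BSC with error probability p:
C = 1 - H(p) where H(p) is binary entropy
H(0.1160) = -0.1160 × log₂(0.1160) - 0.8840 × log₂(0.8840)
H(p) = 0.5178
C = 1 - 0.5178 = 0.4822 bits/use


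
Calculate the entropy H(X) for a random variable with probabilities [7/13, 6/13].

H(X) = -Σ p(x) log₂ p(x)
  -7/13 × log₂(7/13) = 0.4809
  -6/13 × log₂(6/13) = 0.5148
H(X) = 0.9957 bits


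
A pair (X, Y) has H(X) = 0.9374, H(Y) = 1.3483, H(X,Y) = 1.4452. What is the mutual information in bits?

I(X;Y) = H(X) + H(Y) - H(X,Y)
I(X;Y) = 0.9374 + 1.3483 - 1.4452 = 0.8405 bits


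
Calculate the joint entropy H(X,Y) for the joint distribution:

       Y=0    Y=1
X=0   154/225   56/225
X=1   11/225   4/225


H(X,Y) = -Σ p(x,y) log₂ p(x,y)
  p(0,0)=154/225: -0.6844 × log₂(0.6844) = 0.3744
  p(0,1)=56/225: -0.2489 × log₂(0.2489) = 0.4994
  p(1,0)=11/225: -0.0489 × log₂(0.0489) = 0.2129
  p(1,1)=4/225: -0.0178 × log₂(0.0178) = 0.1034
H(X,Y) = 1.1900 bits


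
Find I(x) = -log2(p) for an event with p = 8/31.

Information content I(x) = -log₂(p(x))
I = -log₂(8/31) = -log₂(0.2581)
I = 1.9542 bits


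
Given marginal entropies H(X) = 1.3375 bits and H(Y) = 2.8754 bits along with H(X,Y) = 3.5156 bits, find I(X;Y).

I(X;Y) = H(X) + H(Y) - H(X,Y)
I(X;Y) = 1.3375 + 2.8754 - 3.5156 = 0.6973 bits


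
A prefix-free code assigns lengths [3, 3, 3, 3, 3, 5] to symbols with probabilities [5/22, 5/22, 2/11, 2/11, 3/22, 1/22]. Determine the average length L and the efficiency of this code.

Average length L = Σ p_i × l_i = 3.0909 bits
Entropy H = 2.4606 bits
Efficiency η = H/L × 100% = 79.61%


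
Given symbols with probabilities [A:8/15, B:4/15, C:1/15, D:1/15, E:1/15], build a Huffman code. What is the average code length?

Huffman tree construction:
Combine smallest probabilities repeatedly
Resulting codes:
  A: 1 (length 1)
  B: 01 (length 2)
  C: 0010 (length 4)
  D: 0011 (length 4)
  E: 000 (length 3)
Average length = Σ p(s) × length(s) = 1.8000 bits


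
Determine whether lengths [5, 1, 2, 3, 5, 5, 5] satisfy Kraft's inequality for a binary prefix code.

Kraft inequality: Σ 2^(-l_i) ≤ 1 for prefix-free code
Calculating: 2^(-5) + 2^(-1) + 2^(-2) + 2^(-3) + 2^(-5) + 2^(-5) + 2^(-5)
= 0.03125 + 0.5 + 0.25 + 0.125 + 0.03125 + 0.03125 + 0.03125
= 1.0000
Since 1.0000 ≤ 1, prefix-free code exists


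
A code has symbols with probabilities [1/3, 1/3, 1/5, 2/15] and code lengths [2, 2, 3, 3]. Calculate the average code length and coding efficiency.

Average length L = Σ p_i × l_i = 2.3333 bits
Entropy H = 1.9086 bits
Efficiency η = H/L × 100% = 81.80%


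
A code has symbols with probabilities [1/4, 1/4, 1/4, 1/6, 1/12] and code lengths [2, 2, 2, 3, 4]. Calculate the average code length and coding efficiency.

Average length L = Σ p_i × l_i = 2.3333 bits
Entropy H = 2.2296 bits
Efficiency η = H/L × 100% = 95.55%


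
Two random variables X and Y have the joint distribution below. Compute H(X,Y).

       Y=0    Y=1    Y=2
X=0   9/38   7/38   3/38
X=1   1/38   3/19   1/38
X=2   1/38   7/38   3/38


H(X,Y) = -Σ p(x,y) log₂ p(x,y)
  p(0,0)=9/38: -0.2368 × log₂(0.2368) = 0.4922
  p(0,1)=7/38: -0.1842 × log₂(0.1842) = 0.4496
  p(0,2)=3/38: -0.0789 × log₂(0.0789) = 0.2892
  p(1,0)=1/38: -0.0263 × log₂(0.0263) = 0.1381
  p(1,1)=3/19: -0.1579 × log₂(0.1579) = 0.4205
  p(1,2)=1/38: -0.0263 × log₂(0.0263) = 0.1381
  p(2,0)=1/38: -0.0263 × log₂(0.0263) = 0.1381
  p(2,1)=7/38: -0.1842 × log₂(0.1842) = 0.4496
  p(2,2)=3/38: -0.0789 × log₂(0.0789) = 0.2892
H(X,Y) = 2.8045 bits


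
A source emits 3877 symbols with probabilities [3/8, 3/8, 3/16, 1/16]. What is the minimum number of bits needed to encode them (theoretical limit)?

Entropy H = 1.7641 bits/symbol
Minimum bits = H × n = 1.7641 × 3877
= 6839.41 bits


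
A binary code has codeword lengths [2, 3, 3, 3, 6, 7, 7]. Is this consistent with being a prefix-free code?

Kraft inequality: Σ 2^(-l_i) ≤ 1 for prefix-free code
Calculating: 2^(-2) + 2^(-3) + 2^(-3) + 2^(-3) + 2^(-6) + 2^(-7) + 2^(-7)
= 0.25 + 0.125 + 0.125 + 0.125 + 0.015625 + 0.0078125 + 0.0078125
= 0.6562
Since 0.6562 ≤ 1, prefix-free code exists


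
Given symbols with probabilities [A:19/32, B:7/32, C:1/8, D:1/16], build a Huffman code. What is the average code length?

Huffman tree construction:
Combine smallest probabilities repeatedly
Resulting codes:
  A: 1 (length 1)
  B: 01 (length 2)
  C: 001 (length 3)
  D: 000 (length 3)
Average length = Σ p(s) × length(s) = 1.5938 bits


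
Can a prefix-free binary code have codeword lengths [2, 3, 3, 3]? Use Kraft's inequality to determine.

Kraft inequality: Σ 2^(-l_i) ≤ 1 for prefix-free code
Calculating: 2^(-2) + 2^(-3) + 2^(-3) + 2^(-3)
= 0.25 + 0.125 + 0.125 + 0.125
= 0.6250
Since 0.6250 ≤ 1, prefix-free code exists


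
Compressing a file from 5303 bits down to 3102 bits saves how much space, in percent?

Space savings = (1 - Compressed/Original) × 100%
= (1 - 3102/5303) × 100%
= 41.50%


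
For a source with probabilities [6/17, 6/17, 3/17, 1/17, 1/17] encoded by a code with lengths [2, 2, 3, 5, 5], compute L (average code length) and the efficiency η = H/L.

Average length L = Σ p_i × l_i = 2.5294 bits
Entropy H = 1.9831 bits
Efficiency η = H/L × 100% = 78.40%


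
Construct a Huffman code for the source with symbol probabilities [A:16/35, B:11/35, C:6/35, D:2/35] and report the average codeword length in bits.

Huffman tree construction:
Combine smallest probabilities repeatedly
Resulting codes:
  A: 0 (length 1)
  B: 11 (length 2)
  C: 101 (length 3)
  D: 100 (length 3)
Average length = Σ p(s) × length(s) = 1.7714 bits


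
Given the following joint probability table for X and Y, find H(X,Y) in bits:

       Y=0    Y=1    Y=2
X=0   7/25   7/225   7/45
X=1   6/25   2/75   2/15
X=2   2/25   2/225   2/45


H(X,Y) = -Σ p(x,y) log₂ p(x,y)
  p(0,0)=7/25: -0.2800 × log₂(0.2800) = 0.5142
  p(0,1)=7/225: -0.0311 × log₂(0.0311) = 0.1558
  p(0,2)=7/45: -0.1556 × log₂(0.1556) = 0.4176
  p(1,0)=6/25: -0.2400 × log₂(0.2400) = 0.4941
  p(1,1)=2/75: -0.0267 × log₂(0.0267) = 0.1394
  p(1,2)=2/15: -0.1333 × log₂(0.1333) = 0.3876
  p(2,0)=2/25: -0.0800 × log₂(0.0800) = 0.2915
  p(2,1)=2/225: -0.0089 × log₂(0.0089) = 0.0606
  p(2,2)=2/45: -0.0444 × log₂(0.0444) = 0.1996
H(X,Y) = 2.6604 bits


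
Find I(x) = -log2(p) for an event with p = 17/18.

Information content I(x) = -log₂(p(x))
I = -log₂(17/18) = -log₂(0.9444)
I = 0.0825 bits


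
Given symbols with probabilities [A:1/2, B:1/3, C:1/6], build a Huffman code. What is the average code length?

Huffman tree construction:
Combine smallest probabilities repeatedly
Resulting codes:
  A: 0 (length 1)
  B: 11 (length 2)
  C: 10 (length 2)
Average length = Σ p(s) × length(s) = 1.5000 bits


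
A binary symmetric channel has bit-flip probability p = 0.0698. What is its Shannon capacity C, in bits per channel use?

For BSC with error probability p:
C = 1 - H(p) where H(p) is binary entropy
H(0.0698) = -0.0698 × log₂(0.0698) - 0.9302 × log₂(0.9302)
H(p) = 0.3652
C = 1 - 0.3652 = 0.6348 bits/use


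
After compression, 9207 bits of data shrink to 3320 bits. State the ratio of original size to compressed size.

Compression ratio = Original / Compressed
= 9207 / 3320 = 2.77:1


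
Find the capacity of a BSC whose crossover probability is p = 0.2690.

For BSC with error probability p:
C = 1 - H(p) where H(p) is binary entropy
H(0.2690) = -0.2690 × log₂(0.2690) - 0.7310 × log₂(0.7310)
H(p) = 0.8400
C = 1 - 0.8400 = 0.1600 bits/use


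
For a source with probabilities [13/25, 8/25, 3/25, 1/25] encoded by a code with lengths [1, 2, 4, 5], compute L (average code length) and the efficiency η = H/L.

Average length L = Σ p_i × l_i = 1.8400 bits
Entropy H = 1.5694 bits
Efficiency η = H/L × 100% = 85.30%


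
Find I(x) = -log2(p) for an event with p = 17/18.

Information content I(x) = -log₂(p(x))
I = -log₂(17/18) = -log₂(0.9444)
I = 0.0825 bits


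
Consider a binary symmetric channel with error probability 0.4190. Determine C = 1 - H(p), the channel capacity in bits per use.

For BSC with error probability p:
C = 1 - H(p) where H(p) is binary entropy
H(0.4190) = -0.4190 × log₂(0.4190) - 0.5810 × log₂(0.5810)
H(p) = 0.9810
C = 1 - 0.9810 = 0.0190 bits/use


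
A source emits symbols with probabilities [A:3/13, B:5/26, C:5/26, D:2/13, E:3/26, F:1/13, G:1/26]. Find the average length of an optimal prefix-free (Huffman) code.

Huffman tree construction:
Combine smallest probabilities repeatedly
Resulting codes:
  A: 01 (length 2)
  B: 111 (length 3)
  C: 00 (length 2)
  D: 110 (length 3)
  E: 100 (length 3)
  F: 1011 (length 4)
  G: 1010 (length 4)
Average length = Σ p(s) × length(s) = 2.6923 bits


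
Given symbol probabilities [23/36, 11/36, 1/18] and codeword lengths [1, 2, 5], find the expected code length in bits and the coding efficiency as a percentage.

Average length L = Σ p_i × l_i = 1.5278 bits
Entropy H = 1.1673 bits
Efficiency η = H/L × 100% = 76.40%
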